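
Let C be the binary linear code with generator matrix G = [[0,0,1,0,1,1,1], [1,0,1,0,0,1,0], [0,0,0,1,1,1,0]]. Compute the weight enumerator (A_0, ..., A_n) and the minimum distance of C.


Weight distribution: A_0 = 1, A_3 = 4, A_4 = 3. Minimum distance d = 3.

Enumerate all 2^3 = 8 messages m ∈ F_2^3.
For each, compute codeword c = mG in F_2^7, then tally its weight.
  m = 000 → c = 0000000, weight = 0.
  m = 100 → c = 0010111, weight = 4.
  m = 010 → c = 1010010, weight = 3.
  m = 110 → c = 1000101, weight = 3.
  m = 001 → c = 0001110, weight = 3.
  m = 101 → c = 0011001, weight = 3.
  m = 011 → c = 1011100, weight = 4.
  m = 111 → c = 1001011, weight = 4.
Tally weights:
  weight 0: 1 codewords.
  weight 3: 4 codewords.
  weight 4: 3 codewords.
Minimum distance d = smallest w > 0 with A_w > 0 = 3.
Sanity: Σ A_w = 8 = 2^3 = 8 ✓.


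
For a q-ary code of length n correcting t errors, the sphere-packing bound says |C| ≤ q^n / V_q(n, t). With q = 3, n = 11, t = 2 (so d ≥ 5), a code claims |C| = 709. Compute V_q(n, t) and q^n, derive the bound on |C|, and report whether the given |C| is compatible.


V_q(n, t) = 243, q^n = 177147, Hamming bound = 729, |C| = 709 ≤ bound (satisfied).

Step 1: Compute V_q(n, t) = Σ_{j=0}^2 C(n, j) (q−1)^j.
  j = 0: C(11,0)·(2)^0 = 1·1 = 1.
  j = 1: C(11,1)·(2)^1 = 11·2 = 22.
  j = 2: C(11,2)·(2)^2 = 55·4 = 220.
  V_q(n, t) = 1 + 22 + 220 = 243.
Step 2: q^n = 3^11 = 177147.
Step 3: Hamming bound ⌊q^n / V_q(n,t)⌋ = ⌊177147/243⌋ = 729.
Step 4: Compare |C| = 709 to 729: satisfied.
The claimed |C| lies below the Hamming bound.


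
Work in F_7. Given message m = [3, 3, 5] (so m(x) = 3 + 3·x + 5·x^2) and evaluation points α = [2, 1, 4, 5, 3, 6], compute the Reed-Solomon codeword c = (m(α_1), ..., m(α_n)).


c = [1, 4, 4, 3, 1, 5]

Message polynomial: m(x) = 3 + 3·x + 5·x^2 (mod 7).
For each evaluation point α_i, compute m(α_i) mod 7:
  α_1 = 2: Horner steps 5 → 6 → 1, so m(2) = 1.
  α_2 = 1: Horner steps 5 → 1 → 4, so m(1) = 4.
  α_3 = 4: Horner steps 5 → 2 → 4, so m(4) = 4.
  α_4 = 5: Horner steps 5 → 0 → 3, so m(5) = 3.
  α_5 = 3: Horner steps 5 → 4 → 1, so m(3) = 1.
  α_6 = 6: Horner steps 5 → 5 → 5, so m(6) = 5.
Codeword c = [1, 4, 4, 3, 1, 5] ∈ F_7^6.


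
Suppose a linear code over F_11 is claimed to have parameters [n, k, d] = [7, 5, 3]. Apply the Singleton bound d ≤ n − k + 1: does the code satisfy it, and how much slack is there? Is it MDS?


Singleton RHS = n − k + 1 = 3, slack = 0, bound satisfied, MDS.

Singleton bound: d ≤ n − k + 1.
Here n = 7, k = 5, so n − k + 1 = 3.
Given d = 3, check d ≤ 3: YES.
Slack = (n − k + 1) − d = 0.
The code is MDS (slack = 0).
Description: the claimed parameters are [7, 5, 3]_11; such a code would be MDS (meets Singleton bound).


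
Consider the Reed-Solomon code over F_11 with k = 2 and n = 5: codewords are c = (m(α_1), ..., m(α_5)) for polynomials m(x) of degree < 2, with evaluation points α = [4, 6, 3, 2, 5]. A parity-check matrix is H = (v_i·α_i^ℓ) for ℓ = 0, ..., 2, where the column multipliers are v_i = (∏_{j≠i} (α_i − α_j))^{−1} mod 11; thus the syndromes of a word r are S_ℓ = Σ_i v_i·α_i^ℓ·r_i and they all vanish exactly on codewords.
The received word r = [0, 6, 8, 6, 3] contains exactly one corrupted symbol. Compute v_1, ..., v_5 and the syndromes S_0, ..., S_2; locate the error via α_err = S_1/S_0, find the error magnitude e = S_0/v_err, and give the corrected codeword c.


S = (6, 1, 2), error at position 4, error magnitude e = 1, c = [0, 6, 8, 5, 3].

Step 1: column multipliers v_i = (∏_{j≠i}(α_i − α_j))^{−1} mod 11.
  i = 1 (α = 4): (4−6)(4−3)(4−2)(4−5) = (−2)·1·2·(−1) = 4 ≡ 4, so v_1 = 4^{−1} = 3 (mod 11).
  i = 2 (α = 6): (6−4)(6−3)(6−2)(6−5) = 2·3·4·1 = 24 ≡ 2, so v_2 = 2^{−1} = 6 (mod 11).
  i = 3 (α = 3): (3−4)(3−6)(3−2)(3−5) = (−1)·(−3)·1·(−2) = −6 ≡ 5, so v_3 = 5^{−1} = 9 (mod 11).
  i = 4 (α = 2): (2−4)(2−6)(2−3)(2−5) = (−2)·(−4)·(−1)·(−3) = 24 ≡ 2, so v_4 = 2^{−1} = 6 (mod 11).
  i = 5 (α = 5): (5−4)(5−6)(5−3)(5−2) = 1·(−1)·2·3 = −6 ≡ 5, so v_5 = 5^{−1} = 9 (mod 11).
  v = [3, 6, 9, 6, 9].
Step 2: syndromes of r = [0, 6, 8, 6, 3] (all sums mod 11).
  S_0 = Σ v_i r_i = 3·0 + 6·6 + 9·8 + 6·6 + 9·3 = 171 ≡ 6.
  S_1 = Σ v_i α_i r_i = 3·4·0 + 6·6·6 + 9·3·8 + 6·2·6 + 9·5·3 = 639 ≡ 1.
  α_i^2 mod 11 = [5, 3, 9, 4, 3].
  S_2 = Σ v_i α_i^2 r_i = 3·5·0 + 6·3·6 + 9·9·8 + 6·4·6 + 9·3·3 = 981 ≡ 2.
  S = (6, 1, 2) ≠ 0, so r is not a codeword (an error is present).
Step 3: locate the error. For a single error e at position i, S_ℓ = v_i·e·α_i^ℓ, so α_err = S_1/S_0.
  S_0^{−1} = 6^{−1} = 2 (mod 11), so α_err = 1·2 = 2 ≡ 2 = α_4. Error position i = 4.
  Consistency check: S_2/S_1 = 2·1 = 2 ≡ 2 = α_err ✓ (single-error assumption holds).
Step 4: error magnitude e = S_0/v_4 = S_0·∏_{j≠4}(α_4 − α_j) = 6·2 = 12 ≡ 1 (mod 11).
Step 5: correct position 4: c_4 = r_4 − e = 6 − 1 ≡ 5 (mod 11). Hence c = [0, 6, 8, 5, 3].
  Check: interpolating c through the α_i gives m(x) = 10 + 3·x (degree < 2) with m(α_i) = c_i for every i, so c is indeed a codeword.


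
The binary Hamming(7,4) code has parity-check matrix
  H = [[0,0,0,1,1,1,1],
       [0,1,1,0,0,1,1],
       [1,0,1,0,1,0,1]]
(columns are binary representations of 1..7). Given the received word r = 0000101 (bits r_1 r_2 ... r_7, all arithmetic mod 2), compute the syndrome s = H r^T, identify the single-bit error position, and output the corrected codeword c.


s = (0, 1, 0)^T, error position = 2, corrected codeword c = 0100101

Compute s = H r^T mod 2 one row at a time:
  s_1 = 0 + 1 + 0 + 1 = 2 ≡ 0 (mod 2).
  s_2 = 0 + 0 + 0 + 1 = 1 ≡ 1 (mod 2).
  s_3 = 0 + 0 + 1 + 1 = 2 ≡ 0 (mod 2).
s = (0, 1, 0)^T — this equals column 2 of H (binary 010), so error is at position 2.
Correct: flip bit 2 of r = 0000101 to get c = 0100101.


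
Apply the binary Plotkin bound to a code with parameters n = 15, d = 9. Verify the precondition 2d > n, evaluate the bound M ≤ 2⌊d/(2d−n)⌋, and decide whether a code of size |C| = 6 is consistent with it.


Plotkin bound M ≤ 6; given |C| = 6 ≤ bound (satisfied).

Check applicability: 2d = 18, n = 15.
2d − n = 3 > 0, so Plotkin applies.
Compute d/(2d−n) = 9/3 ≈ 3.0000.
⌊d/(2d−n)⌋ = 3.
Plotkin bound: M ≤ 2·3 = 6.
Given |C| = 6, check: satisfied.
This |C| is at the Plotkin bound.


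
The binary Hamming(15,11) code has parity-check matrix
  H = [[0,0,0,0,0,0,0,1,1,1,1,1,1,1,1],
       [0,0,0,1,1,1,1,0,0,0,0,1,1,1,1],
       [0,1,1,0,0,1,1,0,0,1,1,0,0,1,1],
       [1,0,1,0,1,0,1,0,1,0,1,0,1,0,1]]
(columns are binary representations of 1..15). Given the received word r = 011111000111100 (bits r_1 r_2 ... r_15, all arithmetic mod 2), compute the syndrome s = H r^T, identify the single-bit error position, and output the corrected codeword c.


s = (0, 1, 1, 0)^T, error position = 6, corrected codeword c = 011110000111100

Compute s = H r^T mod 2 one row at a time:
  s_1 = 0 + 0 + 1 + 1 + 1 + 1 + 0 + 0 = 4 ≡ 0 (mod 2).
  s_2 = 1 + 1 + 1 + 0 + 1 + 1 + 0 + 0 = 5 ≡ 1 (mod 2).
  s_3 = 1 + 1 + 1 + 0 + 1 + 1 + 0 + 0 = 5 ≡ 1 (mod 2).
  s_4 = 0 + 1 + 1 + 0 + 0 + 1 + 1 + 0 = 4 ≡ 0 (mod 2).
s = (0, 1, 1, 0)^T — this equals column 6 of H (binary 0110), so error is at position 6.
Correct: flip bit 6 of r = 011111000111100 to get c = 011110000111100.


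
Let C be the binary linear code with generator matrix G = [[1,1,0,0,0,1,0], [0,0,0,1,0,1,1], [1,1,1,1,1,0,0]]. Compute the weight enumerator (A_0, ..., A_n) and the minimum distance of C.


Weight distribution: A_0 = 1, A_3 = 3, A_4 = 2, A_5 = 1, A_6 = 1. Minimum distance d = 3.

Enumerate all 2^3 = 8 messages m ∈ F_2^3.
For each, compute codeword c = mG in F_2^7, then tally its weight.
  m = 000 → c = 0000000, weight = 0.
  m = 100 → c = 1100010, weight = 3.
  m = 010 → c = 0001011, weight = 3.
  m = 110 → c = 1101001, weight = 4.
  m = 001 → c = 1111100, weight = 5.
  m = 101 → c = 0011110, weight = 4.
  m = 011 → c = 1110111, weight = 6.
  m = 111 → c = 0010101, weight = 3.
Tally weights:
  weight 0: 1 codewords.
  weight 3: 3 codewords.
  weight 4: 2 codewords.
  weight 5: 1 codewords.
  weight 6: 1 codewords.
Minimum distance d = smallest w > 0 with A_w > 0 = 3.
Sanity: Σ A_w = 8 = 2^3 = 8 ✓.


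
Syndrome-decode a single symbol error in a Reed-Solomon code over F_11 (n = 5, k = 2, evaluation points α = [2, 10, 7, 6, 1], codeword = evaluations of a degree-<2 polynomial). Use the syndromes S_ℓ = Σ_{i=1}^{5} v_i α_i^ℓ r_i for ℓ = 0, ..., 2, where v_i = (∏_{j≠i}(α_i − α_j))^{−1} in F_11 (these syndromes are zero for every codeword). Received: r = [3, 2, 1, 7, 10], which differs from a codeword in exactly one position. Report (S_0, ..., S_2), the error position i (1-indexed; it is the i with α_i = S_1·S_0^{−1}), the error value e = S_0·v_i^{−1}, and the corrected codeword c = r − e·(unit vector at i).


S = (7, 9, 10), error at position 4, error magnitude e = 10, c = [3, 2, 1, 8, 10].

Step 1: column multipliers v_i = (∏_{j≠i}(α_i − α_j))^{−1} mod 11.
  i = 1 (α = 2): (2−10)(2−7)(2−6)(2−1) = (−8)·(−5)·(−4)·1 = −160 ≡ 5, so v_1 = 5^{−1} = 9 (mod 11).
  i = 2 (α = 10): (10−2)(10−7)(10−6)(10−1) = 8·3·4·9 = 864 ≡ 6, so v_2 = 6^{−1} = 2 (mod 11).
  i = 3 (α = 7): (7−2)(7−10)(7−6)(7−1) = 5·(−3)·1·6 = −90 ≡ 9, so v_3 = 9^{−1} = 5 (mod 11).
  i = 4 (α = 6): (6−2)(6−10)(6−7)(6−1) = 4·(−4)·(−1)·5 = 80 ≡ 3, so v_4 = 3^{−1} = 4 (mod 11).
  i = 5 (α = 1): (1−2)(1−10)(1−7)(1−6) = (−1)·(−9)·(−6)·(−5) = 270 ≡ 6, so v_5 = 6^{−1} = 2 (mod 11).
  v = [9, 2, 5, 4, 2].
Step 2: syndromes of r = [3, 2, 1, 7, 10] (all sums mod 11).
  S_0 = Σ v_i r_i = 9·3 + 2·2 + 5·1 + 4·7 + 2·10 = 84 ≡ 7.
  S_1 = Σ v_i α_i r_i = 9·2·3 + 2·10·2 + 5·7·1 + 4·6·7 + 2·1·10 = 317 ≡ 9.
  α_i^2 mod 11 = [4, 1, 5, 3, 1].
  S_2 = Σ v_i α_i^2 r_i = 9·4·3 + 2·1·2 + 5·5·1 + 4·3·7 + 2·1·10 = 241 ≡ 10.
  S = (7, 9, 10) ≠ 0, so r is not a codeword (an error is present).
Step 3: locate the error. For a single error e at position i, S_ℓ = v_i·e·α_i^ℓ, so α_err = S_1/S_0.
  S_0^{−1} = 7^{−1} = 8 (mod 11), so α_err = 9·8 = 72 ≡ 6 = α_4. Error position i = 4.
  Consistency check: S_2/S_1 = 10·5 = 50 ≡ 6 = α_err ✓ (single-error assumption holds).
Step 4: error magnitude e = S_0/v_4 = S_0·∏_{j≠4}(α_4 − α_j) = 7·3 = 21 ≡ 10 (mod 11).
Step 5: correct position 4: c_4 = r_4 − e = 7 − 10 ≡ 8 (mod 11). Hence c = [3, 2, 1, 8, 10].
  Check: interpolating c through the α_i gives m(x) = 6 + 4·x (degree < 2) with m(α_i) = c_i for every i, so c is indeed a codeword.


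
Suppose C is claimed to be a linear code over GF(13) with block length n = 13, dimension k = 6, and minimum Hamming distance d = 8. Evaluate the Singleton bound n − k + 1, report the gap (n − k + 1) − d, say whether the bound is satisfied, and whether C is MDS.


Singleton RHS = n − k + 1 = 8, slack = 0, bound satisfied, MDS.

Singleton bound: d ≤ n − k + 1.
Here n = 13, k = 6, so n − k + 1 = 8.
Given d = 8, check d ≤ 8: YES.
Slack = (n − k + 1) − d = 0.
The code is MDS (slack = 0).
Description: the claimed parameters are [13, 6, 8]_13; such a code would be MDS (meets Singleton bound).


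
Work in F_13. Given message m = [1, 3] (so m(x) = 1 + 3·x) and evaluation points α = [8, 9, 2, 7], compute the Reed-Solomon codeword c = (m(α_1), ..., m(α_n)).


c = [12, 2, 7, 9]

Message polynomial: m(x) = 1 + 3·x (mod 13).
For each evaluation point α_i, compute m(α_i) mod 13:
  α_1 = 8: Horner steps 3 → 12, so m(8) = 12.
  α_2 = 9: Horner steps 3 → 2, so m(9) = 2.
  α_3 = 2: Horner steps 3 → 7, so m(2) = 7.
  α_4 = 7: Horner steps 3 → 9, so m(7) = 9.
Codeword c = [12, 2, 7, 9] ∈ F_13^4.


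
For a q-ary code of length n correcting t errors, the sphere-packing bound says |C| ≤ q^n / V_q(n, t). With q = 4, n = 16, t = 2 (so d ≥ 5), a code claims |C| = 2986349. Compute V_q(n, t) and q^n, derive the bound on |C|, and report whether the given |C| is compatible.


V_q(n, t) = 1129, q^n = 4294967296, Hamming bound = 3804222, |C| = 2986349 ≤ bound (satisfied).

Step 1: Compute V_q(n, t) = Σ_{j=0}^2 C(n, j) (q−1)^j.
  j = 0: C(16,0)·(3)^0 = 1·1 = 1.
  j = 1: C(16,1)·(3)^1 = 16·3 = 48.
  j = 2: C(16,2)·(3)^2 = 120·9 = 1080.
  V_q(n, t) = 1 + 48 + 1080 = 1129.
Step 2: q^n = 4^16 = 4294967296.
Step 3: Hamming bound ⌊q^n / V_q(n,t)⌋ = ⌊4294967296/1129⌋ = 3804222.
Step 4: Compare |C| = 2986349 to 3804222: satisfied.
The claimed |C| lies below the Hamming bound.


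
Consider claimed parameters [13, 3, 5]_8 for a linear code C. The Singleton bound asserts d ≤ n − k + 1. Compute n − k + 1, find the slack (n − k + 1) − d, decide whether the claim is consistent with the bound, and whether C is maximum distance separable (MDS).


Singleton RHS = n − k + 1 = 11, slack = 6, bound satisfied, not MDS.

Singleton bound: d ≤ n − k + 1.
Here n = 13, k = 3, so n − k + 1 = 11.
Given d = 5, check d ≤ 11: YES.
Slack = (n − k + 1) − d = 6.
The code is NOT MDS (slack = 6 > 0).
Description: the claimed parameters are [13, 3, 5]_8; such a code would be non-MDS.


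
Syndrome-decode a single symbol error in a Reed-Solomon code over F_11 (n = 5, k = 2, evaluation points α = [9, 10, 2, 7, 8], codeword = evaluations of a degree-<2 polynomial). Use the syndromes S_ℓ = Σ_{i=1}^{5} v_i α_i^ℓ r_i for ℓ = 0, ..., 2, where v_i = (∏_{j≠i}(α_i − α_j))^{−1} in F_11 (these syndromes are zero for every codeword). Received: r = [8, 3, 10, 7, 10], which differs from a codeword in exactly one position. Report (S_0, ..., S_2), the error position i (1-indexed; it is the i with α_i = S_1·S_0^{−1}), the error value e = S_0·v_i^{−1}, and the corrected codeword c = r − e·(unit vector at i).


S = (8, 9, 6), error at position 5, error magnitude e = 8, c = [8, 3, 10, 7, 2].

Step 1: column multipliers v_i = (∏_{j≠i}(α_i − α_j))^{−1} mod 11.
  i = 1 (α = 9): (9−10)(9−2)(9−7)(9−8) = (−1)·7·2·1 = −14 ≡ 8, so v_1 = 8^{−1} = 7 (mod 11).
  i = 2 (α = 10): (10−9)(10−2)(10−7)(10−8) = 1·8·3·2 = 48 ≡ 4, so v_2 = 4^{−1} = 3 (mod 11).
  i = 3 (α = 2): (2−9)(2−10)(2−7)(2−8) = (−7)·(−8)·(−5)·(−6) = 1680 ≡ 8, so v_3 = 8^{−1} = 7 (mod 11).
  i = 4 (α = 7): (7−9)(7−10)(7−2)(7−8) = (−2)·(−3)·5·(−1) = −30 ≡ 3, so v_4 = 3^{−1} = 4 (mod 11).
  i = 5 (α = 8): (8−9)(8−10)(8−2)(8−7) = (−1)·(−2)·6·1 = 12 ≡ 1, so v_5 = 1^{−1} = 1 (mod 11).
  v = [7, 3, 7, 4, 1].
Step 2: syndromes of r = [8, 3, 10, 7, 10] (all sums mod 11).
  S_0 = Σ v_i r_i = 7·8 + 3·3 + 7·10 + 4·7 + 1·10 = 173 ≡ 8.
  S_1 = Σ v_i α_i r_i = 7·9·8 + 3·10·3 + 7·2·10 + 4·7·7 + 1·8·10 = 1010 ≡ 9.
  α_i^2 mod 11 = [4, 1, 4, 5, 9].
  S_2 = Σ v_i α_i^2 r_i = 7·4·8 + 3·1·3 + 7·4·10 + 4·5·7 + 1·9·10 = 743 ≡ 6.
  S = (8, 9, 6) ≠ 0, so r is not a codeword (an error is present).
Step 3: locate the error. For a single error e at position i, S_ℓ = v_i·e·α_i^ℓ, so α_err = S_1/S_0.
  S_0^{−1} = 8^{−1} = 7 (mod 11), so α_err = 9·7 = 63 ≡ 8 = α_5. Error position i = 5.
  Consistency check: S_2/S_1 = 6·5 = 30 ≡ 8 = α_err ✓ (single-error assumption holds).
Step 4: error magnitude e = S_0/v_5 = S_0·∏_{j≠5}(α_5 − α_j) = 8·1 = 8 ≡ 8 (mod 11).
Step 5: correct position 5: c_5 = r_5 − e = 10 − 8 ≡ 2 (mod 11). Hence c = [8, 3, 10, 7, 2].
  Check: interpolating c through the α_i gives m(x) = 9 + 6·x (degree < 2) with m(α_i) = c_i for every i, so c is indeed a codeword.


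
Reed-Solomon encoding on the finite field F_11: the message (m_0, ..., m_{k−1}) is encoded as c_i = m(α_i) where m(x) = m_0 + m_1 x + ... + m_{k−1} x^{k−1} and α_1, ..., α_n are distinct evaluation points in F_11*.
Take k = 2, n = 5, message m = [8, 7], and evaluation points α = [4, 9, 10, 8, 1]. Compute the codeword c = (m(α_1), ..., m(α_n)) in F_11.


c = [3, 5, 1, 9, 4]

Message polynomial: m(x) = 8 + 7·x (mod 11).
For each evaluation point α_i, compute m(α_i) mod 11:
  α_1 = 4: Horner steps 7 → 3, so m(4) = 3.
  α_2 = 9: Horner steps 7 → 5, so m(9) = 5.
  α_3 = 10: Horner steps 7 → 1, so m(10) = 1.
  α_4 = 8: Horner steps 7 → 9, so m(8) = 9.
  α_5 = 1: Horner steps 7 → 4, so m(1) = 4.
Codeword c = [3, 5, 1, 9, 4] ∈ F_11^5.


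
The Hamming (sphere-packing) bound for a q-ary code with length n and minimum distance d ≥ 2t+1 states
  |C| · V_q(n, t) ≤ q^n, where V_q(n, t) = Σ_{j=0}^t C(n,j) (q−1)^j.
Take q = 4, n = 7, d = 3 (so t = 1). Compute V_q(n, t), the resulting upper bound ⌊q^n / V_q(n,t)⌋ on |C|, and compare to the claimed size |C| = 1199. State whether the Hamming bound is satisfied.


V_q(n, t) = 22, q^n = 16384, Hamming bound = 744, |C| = 1199 > bound (violated).

Step 1: Compute V_q(n, t) = Σ_{j=0}^1 C(n, j) (q−1)^j.
  j = 0: C(7,0)·(3)^0 = 1·1 = 1.
  j = 1: C(7,1)·(3)^1 = 7·3 = 21.
  V_q(n, t) = 1 + 21 = 22.
Step 2: q^n = 4^7 = 16384.
Step 3: Hamming bound ⌊q^n / V_q(n,t)⌋ = ⌊16384/22⌋ = 744.
Step 4: Compare |C| = 1199 to 744: violated.
The claimed |C| lies above the Hamming bound, so no 4-ary code of length 7 with d ≥ 3 can have 1199 codewords.


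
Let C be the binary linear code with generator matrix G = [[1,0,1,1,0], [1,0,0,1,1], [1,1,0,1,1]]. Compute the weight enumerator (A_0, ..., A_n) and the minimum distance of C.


Weight distribution: A_0 = 1, A_1 = 1, A_2 = 1, A_3 = 3, A_4 = 2. Minimum distance d = 1.

Enumerate all 2^3 = 8 messages m ∈ F_2^3.
For each, compute codeword c = mG in F_2^5, then tally its weight.
  m = 000 → c = 00000, weight = 0.
  m = 100 → c = 10110, weight = 3.
  m = 010 → c = 10011, weight = 3.
  m = 110 → c = 00101, weight = 2.
  m = 001 → c = 11011, weight = 4.
  m = 101 → c = 01101, weight = 3.
  m = 011 → c = 01000, weight = 1.
  m = 111 → c = 11110, weight = 4.
Tally weights:
  weight 0: 1 codewords.
  weight 1: 1 codewords.
  weight 2: 1 codewords.
  weight 3: 3 codewords.
  weight 4: 2 codewords.
Minimum distance d = smallest w > 0 with A_w > 0 = 1.
Sanity: Σ A_w = 8 = 2^3 = 8 ✓.


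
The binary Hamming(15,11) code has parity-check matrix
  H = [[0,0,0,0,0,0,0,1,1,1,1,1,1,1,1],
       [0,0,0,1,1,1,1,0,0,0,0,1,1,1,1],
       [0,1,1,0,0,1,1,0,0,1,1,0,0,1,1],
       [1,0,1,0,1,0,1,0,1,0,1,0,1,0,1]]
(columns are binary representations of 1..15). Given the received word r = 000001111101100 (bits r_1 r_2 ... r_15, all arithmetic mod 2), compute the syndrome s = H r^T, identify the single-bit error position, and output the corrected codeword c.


s = (1, 0, 1, 1)^T, error position = 11, corrected codeword c = 000001111111100

Compute s = H r^T mod 2 one row at a time:
  s_1 = 1 + 1 + 1 + 0 + 1 + 1 + 0 + 0 = 5 ≡ 1 (mod 2).
  s_2 = 0 + 0 + 1 + 1 + 1 + 1 + 0 + 0 = 4 ≡ 0 (mod 2).
  s_3 = 0 + 0 + 1 + 1 + 1 + 0 + 0 + 0 = 3 ≡ 1 (mod 2).
  s_4 = 0 + 0 + 0 + 1 + 1 + 0 + 1 + 0 = 3 ≡ 1 (mod 2).
s = (1, 0, 1, 1)^T — this equals column 11 of H (binary 1011), so error is at position 11.
Correct: flip bit 11 of r = 000001111101100 to get c = 000001111111100.


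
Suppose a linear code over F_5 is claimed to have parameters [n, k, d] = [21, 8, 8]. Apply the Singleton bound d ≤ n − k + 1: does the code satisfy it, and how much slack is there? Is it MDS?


Singleton RHS = n − k + 1 = 14, slack = 6, bound satisfied, not MDS.

Singleton bound: d ≤ n − k + 1.
Here n = 21, k = 8, so n − k + 1 = 14.
Given d = 8, check d ≤ 14: YES.
Slack = (n − k + 1) − d = 6.
The code is NOT MDS (slack = 6 > 0).
Description: the claimed parameters are [21, 8, 8]_5; such a code would be non-MDS.


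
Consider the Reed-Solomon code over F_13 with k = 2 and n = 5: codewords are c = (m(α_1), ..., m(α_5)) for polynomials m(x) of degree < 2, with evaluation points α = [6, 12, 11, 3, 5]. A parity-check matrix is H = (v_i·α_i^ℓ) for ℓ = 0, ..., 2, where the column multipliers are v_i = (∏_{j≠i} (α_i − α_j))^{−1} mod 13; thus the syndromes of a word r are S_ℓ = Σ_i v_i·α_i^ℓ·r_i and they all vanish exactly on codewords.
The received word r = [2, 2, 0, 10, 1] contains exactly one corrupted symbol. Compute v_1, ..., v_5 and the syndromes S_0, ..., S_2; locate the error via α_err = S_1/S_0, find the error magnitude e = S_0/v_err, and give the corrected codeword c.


S = (1, 6, 10), error at position 1, error magnitude e = 12, c = [3, 2, 0, 10, 1].

Step 1: column multipliers v_i = (∏_{j≠i}(α_i − α_j))^{−1} mod 13.
  i = 1 (α = 6): (6−12)(6−11)(6−3)(6−5) = (−6)·(−5)·3·1 = 90 ≡ 12, so v_1 = 12^{−1} = 12 (mod 13).
  i = 2 (α = 12): (12−6)(12−11)(12−3)(12−5) = 6·1·9·7 = 378 ≡ 1, so v_2 = 1^{−1} = 1 (mod 13).
  i = 3 (α = 11): (11−6)(11−12)(11−3)(11−5) = 5·(−1)·8·6 = −240 ≡ 7, so v_3 = 7^{−1} = 2 (mod 13).
  i = 4 (α = 3): (3−6)(3−12)(3−11)(3−5) = (−3)·(−9)·(−8)·(−2) = 432 ≡ 3, so v_4 = 3^{−1} = 9 (mod 13).
  i = 5 (α = 5): (5−6)(5−12)(5−11)(5−3) = (−1)·(−7)·(−6)·2 = −84 ≡ 7, so v_5 = 7^{−1} = 2 (mod 13).
  v = [12, 1, 2, 9, 2].
Step 2: syndromes of r = [2, 2, 0, 10, 1] (all sums mod 13).
  S_0 = Σ v_i r_i = 12·2 + 1·2 + 2·0 + 9·10 + 2·1 = 118 ≡ 1.
  S_1 = Σ v_i α_i r_i = 12·6·2 + 1·12·2 + 2·11·0 + 9·3·10 + 2·5·1 = 448 ≡ 6.
  α_i^2 mod 13 = [10, 1, 4, 9, 12].
  S_2 = Σ v_i α_i^2 r_i = 12·10·2 + 1·1·2 + 2·4·0 + 9·9·10 + 2·12·1 = 1076 ≡ 10.
  S = (1, 6, 10) ≠ 0, so r is not a codeword (an error is present).
Step 3: locate the error. For a single error e at position i, S_ℓ = v_i·e·α_i^ℓ, so α_err = S_1/S_0.
  S_0^{−1} = 1^{−1} = 1 (mod 13), so α_err = 6·1 = 6 ≡ 6 = α_1. Error position i = 1.
  Consistency check: S_2/S_1 = 10·11 = 110 ≡ 6 = α_err ✓ (single-error assumption holds).
Step 4: error magnitude e = S_0/v_1 = S_0·∏_{j≠1}(α_1 − α_j) = 1·12 = 12 ≡ 12 (mod 13).
Step 5: correct position 1: c_1 = r_1 − e = 2 − 12 ≡ 3 (mod 13). Hence c = [3, 2, 0, 10, 1].
  Check: interpolating c through the α_i gives m(x) = 4 + 2·x (degree < 2) with m(α_i) = c_i for every i, so c is indeed a codeword.


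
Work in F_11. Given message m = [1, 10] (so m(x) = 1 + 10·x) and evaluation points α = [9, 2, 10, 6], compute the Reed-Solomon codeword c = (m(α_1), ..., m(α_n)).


c = [3, 10, 2, 6]

Message polynomial: m(x) = 1 + 10·x (mod 11).
For each evaluation point α_i, compute m(α_i) mod 11:
  α_1 = 9: Horner steps 10 → 3, so m(9) = 3.
  α_2 = 2: Horner steps 10 → 10, so m(2) = 10.
  α_3 = 10: Horner steps 10 → 2, so m(10) = 2.
  α_4 = 6: Horner steps 10 → 6, so m(6) = 6.
Codeword c = [3, 10, 2, 6] ∈ F_11^4.


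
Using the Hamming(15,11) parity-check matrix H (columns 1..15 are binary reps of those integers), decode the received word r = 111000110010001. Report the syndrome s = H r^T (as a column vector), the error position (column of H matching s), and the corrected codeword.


s = (1, 0, 1, 1)^T, error position = 11, corrected codeword c = 111000110000001

Compute s = H r^T mod 2 one row at a time:
  s_1 = 1 + 0 + 0 + 1 + 0 + 0 + 0 + 1 = 3 ≡ 1 (mod 2).
  s_2 = 0 + 0 + 0 + 1 + 0 + 0 + 0 + 1 = 2 ≡ 0 (mod 2).
  s_3 = 1 + 1 + 0 + 1 + 0 + 1 + 0 + 1 = 5 ≡ 1 (mod 2).
  s_4 = 1 + 1 + 0 + 1 + 0 + 1 + 0 + 1 = 5 ≡ 1 (mod 2).
s = (1, 0, 1, 1)^T — this equals column 11 of H (binary 1011), so error is at position 11.
Correct: flip bit 11 of r = 111000110010001 to get c = 111000110000001.


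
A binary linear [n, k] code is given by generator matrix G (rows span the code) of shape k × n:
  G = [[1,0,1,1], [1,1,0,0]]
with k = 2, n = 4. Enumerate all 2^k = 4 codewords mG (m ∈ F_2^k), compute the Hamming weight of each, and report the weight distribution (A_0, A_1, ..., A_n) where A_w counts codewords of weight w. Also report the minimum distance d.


Weight distribution: A_0 = 1, A_2 = 1, A_3 = 2. Minimum distance d = 2.

Enumerate all 2^2 = 4 messages m ∈ F_2^2.
For each, compute codeword c = mG in F_2^4, then tally its weight.
  m = 00 → c = 0000, weight = 0.
  m = 10 → c = 1011, weight = 3.
  m = 01 → c = 1100, weight = 2.
  m = 11 → c = 0111, weight = 3.
Tally weights:
  weight 0: 1 codewords.
  weight 2: 1 codewords.
  weight 3: 2 codewords.
Minimum distance d = smallest w > 0 with A_w > 0 = 2.
Sanity: Σ A_w = 4 = 2^2 = 4 ✓.


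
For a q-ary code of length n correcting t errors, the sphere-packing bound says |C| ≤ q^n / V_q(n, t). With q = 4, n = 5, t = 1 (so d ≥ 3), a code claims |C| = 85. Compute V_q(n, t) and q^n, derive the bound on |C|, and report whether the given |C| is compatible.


V_q(n, t) = 16, q^n = 1024, Hamming bound = 64, |C| = 85 > bound (violated).

Step 1: Compute V_q(n, t) = Σ_{j=0}^1 C(n, j) (q−1)^j.
  j = 0: C(5,0)·(3)^0 = 1·1 = 1.
  j = 1: C(5,1)·(3)^1 = 5·3 = 15.
  V_q(n, t) = 1 + 15 = 16.
Step 2: q^n = 4^5 = 1024.
Step 3: Hamming bound ⌊q^n / V_q(n,t)⌋ = ⌊1024/16⌋ = 64.
Step 4: Compare |C| = 85 to 64: violated.
The claimed |C| lies above the Hamming bound, so no 4-ary code of length 5 with d ≥ 3 can have 85 codewords.


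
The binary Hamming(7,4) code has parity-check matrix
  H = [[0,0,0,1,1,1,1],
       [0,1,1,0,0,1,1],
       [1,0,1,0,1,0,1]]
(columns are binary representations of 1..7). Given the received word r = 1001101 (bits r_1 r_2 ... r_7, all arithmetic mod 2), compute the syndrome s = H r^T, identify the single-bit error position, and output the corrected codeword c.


s = (1, 1, 1)^T, error position = 7, corrected codeword c = 1001100

Compute s = H r^T mod 2 one row at a time:
  s_1 = 1 + 1 + 0 + 1 = 3 ≡ 1 (mod 2).
  s_2 = 0 + 0 + 0 + 1 = 1 ≡ 1 (mod 2).
  s_3 = 1 + 0 + 1 + 1 = 3 ≡ 1 (mod 2).
s = (1, 1, 1)^T — this equals column 7 of H (binary 111), so error is at position 7.
Correct: flip bit 7 of r = 1001101 to get c = 1001100.


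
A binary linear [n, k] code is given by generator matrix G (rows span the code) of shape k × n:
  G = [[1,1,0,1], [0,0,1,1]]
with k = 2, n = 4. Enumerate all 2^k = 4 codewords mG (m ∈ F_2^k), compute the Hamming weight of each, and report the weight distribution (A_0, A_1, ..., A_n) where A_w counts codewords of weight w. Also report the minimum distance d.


Weight distribution: A_0 = 1, A_2 = 1, A_3 = 2. Minimum distance d = 2.

Enumerate all 2^2 = 4 messages m ∈ F_2^2.
For each, compute codeword c = mG in F_2^4, then tally its weight.
  m = 00 → c = 0000, weight = 0.
  m = 10 → c = 1101, weight = 3.
  m = 01 → c = 0011, weight = 2.
  m = 11 → c = 1110, weight = 3.
Tally weights:
  weight 0: 1 codewords.
  weight 2: 1 codewords.
  weight 3: 2 codewords.
Minimum distance d = smallest w > 0 with A_w > 0 = 2.
Sanity: Σ A_w = 4 = 2^2 = 4 ✓.


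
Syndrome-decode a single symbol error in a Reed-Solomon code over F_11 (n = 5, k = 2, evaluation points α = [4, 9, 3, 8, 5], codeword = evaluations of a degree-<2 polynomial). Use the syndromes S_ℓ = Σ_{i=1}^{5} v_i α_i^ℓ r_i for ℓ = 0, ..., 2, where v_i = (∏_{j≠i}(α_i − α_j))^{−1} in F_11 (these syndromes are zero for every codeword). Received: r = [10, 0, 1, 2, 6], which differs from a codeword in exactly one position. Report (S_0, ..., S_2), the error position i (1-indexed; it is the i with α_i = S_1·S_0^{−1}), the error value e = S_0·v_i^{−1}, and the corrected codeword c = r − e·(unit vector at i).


S = (10, 6, 8), error at position 5, error magnitude e = 9, c = [10, 0, 1, 2, 8].

Step 1: column multipliers v_i = (∏_{j≠i}(α_i − α_j))^{−1} mod 11.
  i = 1 (α = 4): (4−9)(4−3)(4−8)(4−5) = (−5)·1·(−4)·(−1) = −20 ≡ 2, so v_1 = 2^{−1} = 6 (mod 11).
  i = 2 (α = 9): (9−4)(9−3)(9−8)(9−5) = 5·6·1·4 = 120 ≡ 10, so v_2 = 10^{−1} = 10 (mod 11).
  i = 3 (α = 3): (3−4)(3−9)(3−8)(3−5) = (−1)·(−6)·(−5)·(−2) = 60 ≡ 5, so v_3 = 5^{−1} = 9 (mod 11).
  i = 4 (α = 8): (8−4)(8−9)(8−3)(8−5) = 4·(−1)·5·3 = −60 ≡ 6, so v_4 = 6^{−1} = 2 (mod 11).
  i = 5 (α = 5): (5−4)(5−9)(5−3)(5−8) = 1·(−4)·2·(−3) = 24 ≡ 2, so v_5 = 2^{−1} = 6 (mod 11).
  v = [6, 10, 9, 2, 6].
Step 2: syndromes of r = [10, 0, 1, 2, 6] (all sums mod 11).
  S_0 = Σ v_i r_i = 6·10 + 10·0 + 9·1 + 2·2 + 6·6 = 109 ≡ 10.
  S_1 = Σ v_i α_i r_i = 6·4·10 + 10·9·0 + 9·3·1 + 2·8·2 + 6·5·6 = 479 ≡ 6.
  α_i^2 mod 11 = [5, 4, 9, 9, 3].
  S_2 = Σ v_i α_i^2 r_i = 6·5·10 + 10·4·0 + 9·9·1 + 2·9·2 + 6·3·6 = 525 ≡ 8.
  S = (10, 6, 8) ≠ 0, so r is not a codeword (an error is present).
Step 3: locate the error. For a single error e at position i, S_ℓ = v_i·e·α_i^ℓ, so α_err = S_1/S_0.
  S_0^{−1} = 10^{−1} = 10 (mod 11), so α_err = 6·10 = 60 ≡ 5 = α_5. Error position i = 5.
  Consistency check: S_2/S_1 = 8·2 = 16 ≡ 5 = α_err ✓ (single-error assumption holds).
Step 4: error magnitude e = S_0/v_5 = S_0·∏_{j≠5}(α_5 − α_j) = 10·2 = 20 ≡ 9 (mod 11).
Step 5: correct position 5: c_5 = r_5 − e = 6 − 9 ≡ 8 (mod 11). Hence c = [10, 0, 1, 2, 8].
  Check: interpolating c through the α_i gives m(x) = 7 + 9·x (degree < 2) with m(α_i) = c_i for every i, so c is indeed a codeword.


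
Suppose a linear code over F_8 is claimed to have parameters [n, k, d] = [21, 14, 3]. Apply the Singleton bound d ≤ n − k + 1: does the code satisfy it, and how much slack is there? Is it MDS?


Singleton RHS = n − k + 1 = 8, slack = 5, bound satisfied, not MDS.

Singleton bound: d ≤ n − k + 1.
Here n = 21, k = 14, so n − k + 1 = 8.
Given d = 3, check d ≤ 8: YES.
Slack = (n − k + 1) − d = 5.
The code is NOT MDS (slack = 5 > 0).
Description: the claimed parameters are [21, 14, 3]_8; such a code would be non-MDS.


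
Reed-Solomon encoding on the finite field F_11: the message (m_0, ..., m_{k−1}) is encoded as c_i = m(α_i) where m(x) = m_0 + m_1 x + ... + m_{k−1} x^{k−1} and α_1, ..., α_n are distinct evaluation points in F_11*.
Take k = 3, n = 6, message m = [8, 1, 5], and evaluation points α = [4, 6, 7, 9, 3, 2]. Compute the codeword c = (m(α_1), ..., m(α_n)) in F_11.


c = [4, 7, 7, 4, 1, 8]

Message polynomial: m(x) = 8 + 1·x + 5·x^2 (mod 11).
For each evaluation point α_i, compute m(α_i) mod 11:
  α_1 = 4: Horner steps 5 → 10 → 4, so m(4) = 4.
  α_2 = 6: Horner steps 5 → 9 → 7, so m(6) = 7.
  α_3 = 7: Horner steps 5 → 3 → 7, so m(7) = 7.
  α_4 = 9: Horner steps 5 → 2 → 4, so m(9) = 4.
  α_5 = 3: Horner steps 5 → 5 → 1, so m(3) = 1.
  α_6 = 2: Horner steps 5 → 0 → 8, so m(2) = 8.
Codeword c = [4, 7, 7, 4, 1, 8] ∈ F_11^6.


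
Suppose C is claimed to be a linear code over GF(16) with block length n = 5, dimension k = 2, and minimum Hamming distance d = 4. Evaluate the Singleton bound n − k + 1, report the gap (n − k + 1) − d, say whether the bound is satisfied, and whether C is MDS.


Singleton RHS = n − k + 1 = 4, slack = 0, bound satisfied, MDS.

Singleton bound: d ≤ n − k + 1.
Here n = 5, k = 2, so n − k + 1 = 4.
Given d = 4, check d ≤ 4: YES.
Slack = (n − k + 1) − d = 0.
The code is MDS (slack = 0).
Description: the claimed parameters are [5, 2, 4]_16; such a code would be MDS (meets Singleton bound).


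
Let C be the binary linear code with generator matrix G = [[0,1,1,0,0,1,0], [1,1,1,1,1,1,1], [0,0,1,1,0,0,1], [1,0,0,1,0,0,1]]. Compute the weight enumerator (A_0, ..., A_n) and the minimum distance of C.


Weight distribution: A_0 = 1, A_1 = 1, A_2 = 1, A_3 = 5, A_4 = 5, A_5 = 1, A_6 = 1, A_7 = 1. Minimum distance d = 1.

Enumerate all 2^4 = 16 messages m ∈ F_2^4.
For each, compute codeword c = mG in F_2^7, then tally its weight.
  m = 0000 → c = 0000000, weight = 0.
  m = 1000 → c = 0110010, weight = 3.
  m = 0100 → c = 1111111, weight = 7.
  m = 1100 → c = 1001101, weight = 4.
  m = 0010 → c = 0011001, weight = 3.
  m = 1010 → c = 0101011, weight = 4.
  m = 0110 → c = 1100110, weight = 4.
  m = 1110 → c = 1010100, weight = 3.
  m = 0001 → c = 1001001, weight = 3.
  m = 1001 → c = 1111011, weight = 6.
  m = 0101 → c = 0110110, weight = 4.
  m = 1101 → c = 0000100, weight = 1.
  m = 0011 → c = 1010000, weight = 2.
  m = 1011 → c = 1100010, weight = 3.
  m = 0111 → c = 0101111, weight = 5.
  m = 1111 → c = 0011101, weight = 4.
Tally weights:
  weight 0: 1 codewords.
  weight 1: 1 codewords.
  weight 2: 1 codewords.
  weight 3: 5 codewords.
  weight 4: 5 codewords.
  weight 5: 1 codewords.
  weight 6: 1 codewords.
  weight 7: 1 codewords.
Minimum distance d = smallest w > 0 with A_w > 0 = 1.
Sanity: Σ A_w = 16 = 2^4 = 16 ✓.


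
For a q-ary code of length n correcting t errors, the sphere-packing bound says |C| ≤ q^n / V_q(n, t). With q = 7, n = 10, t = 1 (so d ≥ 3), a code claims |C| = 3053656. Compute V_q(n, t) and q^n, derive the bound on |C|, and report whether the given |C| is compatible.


V_q(n, t) = 61, q^n = 282475249, Hamming bound = 4630741, |C| = 3053656 ≤ bound (satisfied).

Step 1: Compute V_q(n, t) = Σ_{j=0}^1 C(n, j) (q−1)^j.
  j = 0: C(10,0)·(6)^0 = 1·1 = 1.
  j = 1: C(10,1)·(6)^1 = 10·6 = 60.
  V_q(n, t) = 1 + 60 = 61.
Step 2: q^n = 7^10 = 282475249.
Step 3: Hamming bound ⌊q^n / V_q(n,t)⌋ = ⌊282475249/61⌋ = 4630741.
Step 4: Compare |C| = 3053656 to 4630741: satisfied.
The claimed |C| lies below the Hamming bound.


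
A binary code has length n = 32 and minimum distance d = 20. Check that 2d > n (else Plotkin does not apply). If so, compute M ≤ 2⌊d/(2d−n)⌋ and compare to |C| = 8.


Plotkin bound M ≤ 4; given |C| = 8 > bound (violated).

Check applicability: 2d = 40, n = 32.
2d − n = 8 > 0, so Plotkin applies.
Compute d/(2d−n) = 20/8 ≈ 2.5000.
⌊d/(2d−n)⌋ = 2.
Plotkin bound: M ≤ 2·2 = 4.
Given |C| = 8, check: VIOLATED.
This |C| is above the Plotkin bound, so no binary code with n = 32, d = 20 and 8 codewords exists.


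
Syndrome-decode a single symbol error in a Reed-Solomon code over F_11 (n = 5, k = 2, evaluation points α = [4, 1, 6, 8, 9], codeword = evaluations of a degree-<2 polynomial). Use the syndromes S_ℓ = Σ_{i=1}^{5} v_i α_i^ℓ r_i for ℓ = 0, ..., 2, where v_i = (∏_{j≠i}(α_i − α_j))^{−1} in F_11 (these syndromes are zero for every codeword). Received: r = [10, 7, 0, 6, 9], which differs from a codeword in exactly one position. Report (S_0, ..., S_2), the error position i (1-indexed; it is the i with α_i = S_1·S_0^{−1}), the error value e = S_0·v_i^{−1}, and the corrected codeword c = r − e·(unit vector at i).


S = (5, 9, 3), error at position 1, error magnitude e = 5, c = [5, 7, 0, 6, 9].

Step 1: column multipliers v_i = (∏_{j≠i}(α_i − α_j))^{−1} mod 11.
  i = 1 (α = 4): (4−1)(4−6)(4−8)(4−9) = 3·(−2)·(−4)·(−5) = −120 ≡ 1, so v_1 = 1^{−1} = 1 (mod 11).
  i = 2 (α = 1): (1−4)(1−6)(1−8)(1−9) = (−3)·(−5)·(−7)·(−8) = 840 ≡ 4, so v_2 = 4^{−1} = 3 (mod 11).
  i = 3 (α = 6): (6−4)(6−1)(6−8)(6−9) = 2·5·(−2)·(−3) = 60 ≡ 5, so v_3 = 5^{−1} = 9 (mod 11).
  i = 4 (α = 8): (8−4)(8−1)(8−6)(8−9) = 4·7·2·(−1) = −56 ≡ 10, so v_4 = 10^{−1} = 10 (mod 11).
  i = 5 (α = 9): (9−4)(9−1)(9−6)(9−8) = 5·8·3·1 = 120 ≡ 10, so v_5 = 10^{−1} = 10 (mod 11).
  v = [1, 3, 9, 10, 10].
Step 2: syndromes of r = [10, 7, 0, 6, 9] (all sums mod 11).
  S_0 = Σ v_i r_i = 1·10 + 3·7 + 9·0 + 10·6 + 10·9 = 181 ≡ 5.
  S_1 = Σ v_i α_i r_i = 1·4·10 + 3·1·7 + 9·6·0 + 10·8·6 + 10·9·9 = 1351 ≡ 9.
  α_i^2 mod 11 = [5, 1, 3, 9, 4].
  S_2 = Σ v_i α_i^2 r_i = 1·5·10 + 3·1·7 + 9·3·0 + 10·9·6 + 10·4·9 = 971 ≡ 3.
  S = (5, 9, 3) ≠ 0, so r is not a codeword (an error is present).
Step 3: locate the error. For a single error e at position i, S_ℓ = v_i·e·α_i^ℓ, so α_err = S_1/S_0.
  S_0^{−1} = 5^{−1} = 9 (mod 11), so α_err = 9·9 = 81 ≡ 4 = α_1. Error position i = 1.
  Consistency check: S_2/S_1 = 3·5 = 15 ≡ 4 = α_err ✓ (single-error assumption holds).
Step 4: error magnitude e = S_0/v_1 = S_0·∏_{j≠1}(α_1 − α_j) = 5·1 = 5 ≡ 5 (mod 11).
Step 5: correct position 1: c_1 = r_1 − e = 10 − 5 ≡ 5 (mod 11). Hence c = [5, 7, 0, 6, 9].
  Check: interpolating c through the α_i gives m(x) = 4 + 3·x (degree < 2) with m(α_i) = c_i for every i, so c is indeed a codeword.


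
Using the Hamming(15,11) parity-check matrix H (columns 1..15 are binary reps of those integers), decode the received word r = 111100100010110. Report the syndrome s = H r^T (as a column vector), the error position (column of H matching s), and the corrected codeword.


s = (1, 0, 1, 1)^T, error position = 11, corrected codeword c = 111100100000110

Compute s = H r^T mod 2 one row at a time:
  s_1 = 0 + 0 + 0 + 1 + 0 + 1 + 1 + 0 = 3 ≡ 1 (mod 2).
  s_2 = 1 + 0 + 0 + 1 + 0 + 1 + 1 + 0 = 4 ≡ 0 (mod 2).
  s_3 = 1 + 1 + 0 + 1 + 0 + 1 + 1 + 0 = 5 ≡ 1 (mod 2).
  s_4 = 1 + 1 + 0 + 1 + 0 + 1 + 1 + 0 = 5 ≡ 1 (mod 2).
s = (1, 0, 1, 1)^T — this equals column 11 of H (binary 1011), so error is at position 11.
Correct: flip bit 11 of r = 111100100010110 to get c = 111100100000110.


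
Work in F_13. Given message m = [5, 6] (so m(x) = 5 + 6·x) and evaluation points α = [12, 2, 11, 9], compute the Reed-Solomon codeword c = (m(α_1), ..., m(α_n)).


c = [12, 4, 6, 7]

Message polynomial: m(x) = 5 + 6·x (mod 13).
For each evaluation point α_i, compute m(α_i) mod 13:
  α_1 = 12: Horner steps 6 → 12, so m(12) = 12.
  α_2 = 2: Horner steps 6 → 4, so m(2) = 4.
  α_3 = 11: Horner steps 6 → 6, so m(11) = 6.
  α_4 = 9: Horner steps 6 → 7, so m(9) = 7.
Codeword c = [12, 4, 6, 7] ∈ F_13^4.


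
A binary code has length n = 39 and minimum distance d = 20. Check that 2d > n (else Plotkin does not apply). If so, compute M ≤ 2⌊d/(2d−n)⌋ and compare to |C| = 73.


Plotkin bound M ≤ 40; given |C| = 73 > bound (violated).

Check applicability: 2d = 40, n = 39.
2d − n = 1 > 0, so Plotkin applies.
Compute d/(2d−n) = 20/1 ≈ 20.0000.
⌊d/(2d−n)⌋ = 20.
Plotkin bound: M ≤ 2·20 = 40.
Given |C| = 73, check: VIOLATED.
This |C| is above the Plotkin bound, so no binary code with n = 39, d = 20 and 73 codewords exists.


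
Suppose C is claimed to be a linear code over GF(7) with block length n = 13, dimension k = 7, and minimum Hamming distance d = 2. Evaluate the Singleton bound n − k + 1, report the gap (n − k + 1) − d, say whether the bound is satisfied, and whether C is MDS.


Singleton RHS = n − k + 1 = 7, slack = 5, bound satisfied, not MDS.

Singleton bound: d ≤ n − k + 1.
Here n = 13, k = 7, so n − k + 1 = 7.
Given d = 2, check d ≤ 7: YES.
Slack = (n − k + 1) − d = 5.
The code is NOT MDS (slack = 5 > 0).
Description: the claimed parameters are [13, 7, 2]_7; such a code would be non-MDS.


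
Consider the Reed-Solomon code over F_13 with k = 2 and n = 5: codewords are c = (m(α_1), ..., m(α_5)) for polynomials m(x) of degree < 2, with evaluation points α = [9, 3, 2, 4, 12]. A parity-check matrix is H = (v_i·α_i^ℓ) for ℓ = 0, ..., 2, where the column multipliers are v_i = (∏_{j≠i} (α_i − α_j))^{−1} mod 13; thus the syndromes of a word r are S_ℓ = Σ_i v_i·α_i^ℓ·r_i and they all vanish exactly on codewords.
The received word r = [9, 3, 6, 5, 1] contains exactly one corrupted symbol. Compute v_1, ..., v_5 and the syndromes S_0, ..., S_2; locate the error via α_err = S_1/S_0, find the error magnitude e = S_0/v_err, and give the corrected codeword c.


S = (11, 7, 8), error at position 2, error magnitude e = 4, c = [9, 12, 6, 5, 1].

Step 1: column multipliers v_i = (∏_{j≠i}(α_i − α_j))^{−1} mod 13.
  i = 1 (α = 9): (9−3)(9−2)(9−4)(9−12) = 6·7·5·(−3) = −630 ≡ 7, so v_1 = 7^{−1} = 2 (mod 13).
  i = 2 (α = 3): (3−9)(3−2)(3−4)(3−12) = (−6)·1·(−1)·(−9) = −54 ≡ 11, so v_2 = 11^{−1} = 6 (mod 13).
  i = 3 (α = 2): (2−9)(2−3)(2−4)(2−12) = (−7)·(−1)·(−2)·(−10) = 140 ≡ 10, so v_3 = 10^{−1} = 4 (mod 13).
  i = 4 (α = 4): (4−9)(4−3)(4−2)(4−12) = (−5)·1·2·(−8) = 80 ≡ 2, so v_4 = 2^{−1} = 7 (mod 13).
  i = 5 (α = 12): (12−9)(12−3)(12−2)(12−4) = 3·9·10·8 = 2160 ≡ 2, so v_5 = 2^{−1} = 7 (mod 13).
  v = [2, 6, 4, 7, 7].
Step 2: syndromes of r = [9, 3, 6, 5, 1] (all sums mod 13).
  S_0 = Σ v_i r_i = 2·9 + 6·3 + 4·6 + 7·5 + 7·1 = 102 ≡ 11.
  S_1 = Σ v_i α_i r_i = 2·9·9 + 6·3·3 + 4·2·6 + 7·4·5 + 7·12·1 = 488 ≡ 7.
  α_i^2 mod 13 = [3, 9, 4, 3, 1].
  S_2 = Σ v_i α_i^2 r_i = 2·3·9 + 6·9·3 + 4·4·6 + 7·3·5 + 7·1·1 = 424 ≡ 8.
  S = (11, 7, 8) ≠ 0, so r is not a codeword (an error is present).
Step 3: locate the error. For a single error e at position i, S_ℓ = v_i·e·α_i^ℓ, so α_err = S_1/S_0.
  S_0^{−1} = 11^{−1} = 6 (mod 13), so α_err = 7·6 = 42 ≡ 3 = α_2. Error position i = 2.
  Consistency check: S_2/S_1 = 8·2 = 16 ≡ 3 = α_err ✓ (single-error assumption holds).
Step 4: error magnitude e = S_0/v_2 = S_0·∏_{j≠2}(α_2 − α_j) = 11·11 = 121 ≡ 4 (mod 13).
Step 5: correct position 2: c_2 = r_2 − e = 3 − 4 ≡ 12 (mod 13). Hence c = [9, 12, 6, 5, 1].
  Check: interpolating c through the α_i gives m(x) = 7 + 6·x (degree < 2) with m(α_i) = c_i for every i, so c is indeed a codeword.
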